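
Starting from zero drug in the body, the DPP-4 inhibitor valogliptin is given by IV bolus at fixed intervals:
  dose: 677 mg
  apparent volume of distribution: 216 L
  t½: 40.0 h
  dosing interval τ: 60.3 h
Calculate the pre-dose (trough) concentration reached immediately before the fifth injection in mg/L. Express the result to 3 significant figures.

C₀ per dose = Dose / Vd = 677 / 216 = 3.134 mg/L
k = ln2 / t½ = 0.693147 / 40.0 = 0.01733 h⁻¹
Fraction remaining after one interval: r = e^(−kτ) = e^(−0.01733 × 60.3) = 0.3517
Before dose 5, 4 doses have been given (aged 1τ, 2τ, 3τ, 4τ).
C_trough = C₀ × (r + r² + … + r^4) = C₀ × r(1−r^4)/(1−r)
        = 3.134 × 0.3517 × (1 − 0.01530) / (1 − 0.3517) = 1.674 mg/L

1.67 mg/L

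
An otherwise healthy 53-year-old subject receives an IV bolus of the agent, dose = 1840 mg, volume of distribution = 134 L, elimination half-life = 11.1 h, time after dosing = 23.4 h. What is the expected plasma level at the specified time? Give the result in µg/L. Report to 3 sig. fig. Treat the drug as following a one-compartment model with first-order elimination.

C₀ = Dose / Vd = 1840 / 134 = 13.73 mg/L
k = ln2 / t½ = 0.693147 / 11.1 = 0.06245 h⁻¹
C = C₀ · e^(−k·t) = 13.73 × e^(−0.06245 × 23.4)
  = 13.73 × 0.2319 = 3.184 mg/L
Convert: 3.184 mg/L × 1000 = 3184 µg/L

3180 µg/L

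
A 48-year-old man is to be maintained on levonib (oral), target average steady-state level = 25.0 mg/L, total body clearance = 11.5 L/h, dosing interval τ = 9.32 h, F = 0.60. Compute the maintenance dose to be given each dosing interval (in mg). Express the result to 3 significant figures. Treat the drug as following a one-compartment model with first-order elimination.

4470 mg

At steady state, F × (Dose/τ) = Css × CL.
Dose = Css × CL × τ / F = 25.0 × 11.50 × 9.32 / 0.60 = 4466 mg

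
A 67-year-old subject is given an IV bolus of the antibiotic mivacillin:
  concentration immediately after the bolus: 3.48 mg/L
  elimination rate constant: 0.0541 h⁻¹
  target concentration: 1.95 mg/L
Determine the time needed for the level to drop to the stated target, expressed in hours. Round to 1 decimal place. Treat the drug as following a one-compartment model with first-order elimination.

10.7 h

t = ln(C₀ / C) / k = ln(3.480 / 1.95) / 0.05410
  = ln(1.785) / 0.05410 = 0.5794 / 0.05410 = 10.71 h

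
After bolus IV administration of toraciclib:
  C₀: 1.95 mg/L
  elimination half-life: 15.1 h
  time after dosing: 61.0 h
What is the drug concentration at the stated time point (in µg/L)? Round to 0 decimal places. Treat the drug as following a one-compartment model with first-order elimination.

119 µg/L

k = ln2 / t½ = 0.693147 / 15.1 = 0.04590 h⁻¹
C = C₀ · e^(−k·t) = 1.950 × e^(−0.04590 × 61.0)
  = 1.950 × 0.06082 = 0.1186 mg/L
Convert: 0.1186 mg/L × 1000 = 118.6 µg/L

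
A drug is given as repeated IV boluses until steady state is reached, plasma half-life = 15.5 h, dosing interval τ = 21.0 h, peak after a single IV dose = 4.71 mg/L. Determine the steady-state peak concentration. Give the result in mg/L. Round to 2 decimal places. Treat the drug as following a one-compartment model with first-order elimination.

k = ln2 / t½ = 0.693147 / 15.5 = 0.04472 h⁻¹
e^(−kτ) = e^(−0.04472 × 21.0) = 0.3910
Accumulation ratio R = 1 / (1 − e^(−kτ)) = 1 / (1 − 0.3910) = 1.642
Steady-state peak = C₀ × R = 4.71 × 1.642 = 7.734 mg/L

7.73 mg/L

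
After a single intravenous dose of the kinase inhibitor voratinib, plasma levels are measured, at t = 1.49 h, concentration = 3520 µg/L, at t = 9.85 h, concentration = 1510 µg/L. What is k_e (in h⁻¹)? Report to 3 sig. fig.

k = ln(C₁/C₂) / (t₂ − t₁) = ln(3520/1510) / (9.85 − 1.49)
  = 0.8464 / 8.360 = 0.1012 h⁻¹

0.101 h⁻¹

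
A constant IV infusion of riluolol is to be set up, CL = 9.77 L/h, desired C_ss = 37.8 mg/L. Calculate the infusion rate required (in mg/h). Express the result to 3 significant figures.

369 mg/h

At steady state, infusion rate R₀ = Css × CL = 37.8 × 9.770 = 369.3 mg/h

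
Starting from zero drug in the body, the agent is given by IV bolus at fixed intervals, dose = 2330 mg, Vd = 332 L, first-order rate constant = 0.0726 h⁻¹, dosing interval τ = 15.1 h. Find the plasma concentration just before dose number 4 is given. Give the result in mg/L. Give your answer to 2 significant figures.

C₀ per dose = Dose / Vd = 2330 / 332 = 7.018 mg/L
Fraction remaining after one interval: r = e^(−kτ) = e^(−0.07260 × 15.1) = 0.3341
Before dose 4, 3 doses have been given (aged 1τ, 2τ, 3τ).
C_trough = C₀ × (r + r² + … + r^3) = C₀ × r(1−r^3)/(1−r)
        = 7.018 × 0.3341 × (1 − 0.03729) / (1 − 0.3341) = 3.390 mg/L

3.4 mg/L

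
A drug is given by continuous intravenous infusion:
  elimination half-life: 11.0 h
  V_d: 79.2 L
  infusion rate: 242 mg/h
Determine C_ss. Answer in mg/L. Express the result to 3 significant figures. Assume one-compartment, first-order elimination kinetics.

k = ln2 / t½ = 0.693147 / 11.0 = 0.06301 h⁻¹
CL = k × Vd = 0.06301 × 79.2 = 4.990 L/h
At steady state Css = R₀ / CL = 242 / 4.990 = 48.50 mg/L

48.5 mg/L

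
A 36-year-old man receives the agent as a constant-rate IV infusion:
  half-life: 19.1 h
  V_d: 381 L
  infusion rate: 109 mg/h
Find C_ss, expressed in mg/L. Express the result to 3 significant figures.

7.88 mg/L

k = ln2 / t½ = 0.693147 / 19.1 = 0.03629 h⁻¹
CL = k × Vd = 0.03629 × 381 = 13.83 L/h
At steady state Css = R₀ / CL = 109 / 13.83 = 7.881 mg/L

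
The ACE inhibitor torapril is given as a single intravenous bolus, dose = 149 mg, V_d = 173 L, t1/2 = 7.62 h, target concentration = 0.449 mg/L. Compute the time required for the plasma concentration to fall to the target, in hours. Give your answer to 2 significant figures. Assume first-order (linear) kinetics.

C₀ = Dose / Vd = 149.0 / 173 = 0.8613 mg/L
k = ln2 / t½ = 0.693147 / 7.62 = 0.09096 h⁻¹
t = ln(C₀ / C) / k = ln(0.8613 / 0.449) / 0.09096
  = ln(1.918) / 0.09096 = 0.6513 / 0.09096 = 7.160 h

7.2 h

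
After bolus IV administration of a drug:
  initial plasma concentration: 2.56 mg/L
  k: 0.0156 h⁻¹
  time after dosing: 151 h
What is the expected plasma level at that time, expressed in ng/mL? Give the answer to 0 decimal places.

243 ng/mL

C = C₀ · e^(−k·t) = 2.560 × e^(−0.01560 × 151)
  = 2.560 × 0.09484 = 0.2428 mg/L
Convert: 0.2428 mg/L × 1000 = 242.8 ng/mL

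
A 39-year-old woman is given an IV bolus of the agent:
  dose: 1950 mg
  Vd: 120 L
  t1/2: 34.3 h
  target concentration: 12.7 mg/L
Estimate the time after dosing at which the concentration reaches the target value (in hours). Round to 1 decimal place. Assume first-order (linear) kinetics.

C₀ = Dose / Vd = 1950 / 120 = 16.25 mg/L
k = ln2 / t½ = 0.693147 / 34.3 = 0.02021 h⁻¹
t = ln(C₀ / C) / k = ln(16.25 / 12.7) / 0.02021
  = ln(1.280) / 0.02021 = 0.2469 / 0.02021 = 12.22 h

12.2 h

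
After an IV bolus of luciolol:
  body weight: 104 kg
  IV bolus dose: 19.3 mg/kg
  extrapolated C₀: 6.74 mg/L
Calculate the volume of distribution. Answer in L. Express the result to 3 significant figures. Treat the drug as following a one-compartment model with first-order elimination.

298 L

Dose = 19.3 × 104 = 2007 mg
Vd = Dose / C₀ = 2007 / 6.74 = 297.8 L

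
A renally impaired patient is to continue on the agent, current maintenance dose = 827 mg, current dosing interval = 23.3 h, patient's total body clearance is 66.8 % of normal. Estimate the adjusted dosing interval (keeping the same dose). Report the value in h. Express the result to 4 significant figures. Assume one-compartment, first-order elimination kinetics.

34.88 h

To keep the same average steady-state level, dosing rate must scale with clearance.
CL ratio = 66.8 / 100 = 0.6680
New interval (same dose) = 23.3 / 0.6680 = 34.88 h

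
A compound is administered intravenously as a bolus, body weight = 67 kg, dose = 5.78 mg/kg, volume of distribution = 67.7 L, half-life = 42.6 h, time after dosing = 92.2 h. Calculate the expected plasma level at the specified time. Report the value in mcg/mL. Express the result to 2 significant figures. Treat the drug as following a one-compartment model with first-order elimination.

Total dose = 5.78 × 67 = 387.3 mg
C₀ = Dose / Vd = 387.3 / 67.7 = 5.721 mg/L
k = ln2 / t½ = 0.693147 / 42.6 = 0.01627 h⁻¹
C = C₀ · e^(−k·t) = 5.721 × e^(−0.01627 × 92.2)
  = 5.721 × 0.2231 = 1.276 mg/L
(1.276 mg/L = 1.276 mcg/mL)

1.3 mcg/mL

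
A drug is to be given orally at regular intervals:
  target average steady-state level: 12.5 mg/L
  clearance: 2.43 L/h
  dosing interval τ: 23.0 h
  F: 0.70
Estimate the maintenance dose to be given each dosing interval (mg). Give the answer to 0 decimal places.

At steady state, F × (Dose/τ) = Css × CL.
Dose = Css × CL × τ / F = 12.5 × 2.430 × 23.0 / 0.70 = 998.0 mg

998 mg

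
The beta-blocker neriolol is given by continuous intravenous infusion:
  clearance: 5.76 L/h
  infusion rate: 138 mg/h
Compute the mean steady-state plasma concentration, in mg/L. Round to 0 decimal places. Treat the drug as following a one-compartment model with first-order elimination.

At steady state Css = R₀ / CL = 138 / 5.760 = 23.96 mg/L

24 mg/L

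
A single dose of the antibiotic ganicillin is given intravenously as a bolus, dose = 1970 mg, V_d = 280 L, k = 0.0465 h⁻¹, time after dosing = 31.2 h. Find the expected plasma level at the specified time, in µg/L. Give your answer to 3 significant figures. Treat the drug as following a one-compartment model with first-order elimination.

1650 µg/L

C₀ = Dose / Vd = 1970 / 280 = 7.036 mg/L
C = C₀ · e^(−k·t) = 7.036 × e^(−0.04650 × 31.2)
  = 7.036 × 0.2344 = 1.649 mg/L
Convert: 1.649 mg/L × 1000 = 1649 µg/L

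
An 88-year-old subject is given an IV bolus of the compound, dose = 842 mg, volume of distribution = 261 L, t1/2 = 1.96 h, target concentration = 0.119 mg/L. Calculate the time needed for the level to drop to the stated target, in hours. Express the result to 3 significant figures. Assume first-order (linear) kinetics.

C₀ = Dose / Vd = 842.0 / 261 = 3.226 mg/L
k = ln2 / t½ = 0.693147 / 1.96 = 0.3536 h⁻¹
t = ln(C₀ / C) / k = ln(3.226 / 0.119) / 0.3536
  = ln(27.11) / 0.3536 = 3.300 / 0.3536 = 9.333 h

9.33 h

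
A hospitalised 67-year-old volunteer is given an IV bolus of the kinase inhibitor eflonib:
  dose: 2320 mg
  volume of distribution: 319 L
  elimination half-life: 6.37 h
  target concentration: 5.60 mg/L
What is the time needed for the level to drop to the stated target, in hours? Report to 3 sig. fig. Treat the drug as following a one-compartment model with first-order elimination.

2.40 h

C₀ = Dose / Vd = 2320 / 319 = 7.273 mg/L
k = ln2 / t½ = 0.693147 / 6.37 = 0.1088 h⁻¹
t = ln(C₀ / C) / k = ln(7.273 / 5.60) / 0.1088
  = ln(1.299) / 0.1088 = 0.2616 / 0.1088 = 2.404 h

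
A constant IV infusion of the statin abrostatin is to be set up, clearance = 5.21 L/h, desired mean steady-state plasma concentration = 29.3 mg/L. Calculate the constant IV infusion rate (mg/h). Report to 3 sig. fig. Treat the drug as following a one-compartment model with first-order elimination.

153 mg/h

At steady state, infusion rate R₀ = Css × CL = 29.3 × 5.210 = 152.7 mg/h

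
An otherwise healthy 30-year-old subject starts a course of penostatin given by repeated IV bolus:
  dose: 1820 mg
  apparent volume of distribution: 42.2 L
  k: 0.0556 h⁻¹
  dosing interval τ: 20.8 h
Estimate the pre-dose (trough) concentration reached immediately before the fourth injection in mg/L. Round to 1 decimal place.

C₀ per dose = Dose / Vd = 1820 / 42.2 = 43.13 mg/L
Fraction remaining after one interval: r = e^(−kτ) = e^(−0.05560 × 20.8) = 0.3146
Before dose 4, 3 doses have been given (aged 1τ, 2τ, 3τ).
C_trough = C₀ × (r + r² + … + r^3) = C₀ × r(1−r^3)/(1−r)
        = 43.13 × 0.3146 × (1 − 0.03114) / (1 − 0.3146) = 19.18 mg/L

19.2 mg/L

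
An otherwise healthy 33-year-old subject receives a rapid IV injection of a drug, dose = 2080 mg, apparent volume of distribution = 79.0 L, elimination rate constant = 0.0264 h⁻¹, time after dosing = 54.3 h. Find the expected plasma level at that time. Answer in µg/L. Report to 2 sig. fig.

C₀ = Dose / Vd = 2080 / 79.0 = 26.33 mg/L
C = C₀ · e^(−k·t) = 26.33 × e^(−0.02640 × 54.3)
  = 26.33 × 0.2385 = 6.280 mg/L
Convert: 6.280 mg/L × 1000 = 6280 µg/L

6300 µg/L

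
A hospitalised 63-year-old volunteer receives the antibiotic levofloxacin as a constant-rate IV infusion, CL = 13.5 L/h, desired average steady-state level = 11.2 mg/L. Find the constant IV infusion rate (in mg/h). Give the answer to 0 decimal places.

151 mg/h

At steady state, infusion rate R₀ = Css × CL = 11.2 × 13.50 = 151.2 mg/h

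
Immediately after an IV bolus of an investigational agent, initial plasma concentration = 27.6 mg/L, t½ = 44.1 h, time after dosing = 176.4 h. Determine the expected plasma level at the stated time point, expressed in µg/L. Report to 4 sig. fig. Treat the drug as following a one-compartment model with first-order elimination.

k = ln2 / t½ = 0.693147 / 44.1 = 0.01572 h⁻¹
t / t½ = 176.4 / 44.1 = 4 half-lives
C = C₀ × (1/2)^4 = 27.60 × 0.06250 = 1.725 mg/L
Convert: 1.725 mg/L × 1000 = 1725 µg/L

1725 µg/L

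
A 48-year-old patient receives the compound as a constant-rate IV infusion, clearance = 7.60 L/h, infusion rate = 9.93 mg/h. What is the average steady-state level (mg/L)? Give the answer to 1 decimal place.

1.3 mg/L

At steady state Css = R₀ / CL = 9.93 / 7.600 = 1.307 mg/L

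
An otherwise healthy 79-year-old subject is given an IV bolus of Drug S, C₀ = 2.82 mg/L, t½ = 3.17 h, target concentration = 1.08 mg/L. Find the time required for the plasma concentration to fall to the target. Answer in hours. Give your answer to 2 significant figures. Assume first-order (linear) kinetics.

k = ln2 / t½ = 0.693147 / 3.17 = 0.2187 h⁻¹
t = ln(C₀ / C) / k = ln(2.820 / 1.08) / 0.2187
  = ln(2.611) / 0.2187 = 0.9597 / 0.2187 = 4.388 h

4.4 h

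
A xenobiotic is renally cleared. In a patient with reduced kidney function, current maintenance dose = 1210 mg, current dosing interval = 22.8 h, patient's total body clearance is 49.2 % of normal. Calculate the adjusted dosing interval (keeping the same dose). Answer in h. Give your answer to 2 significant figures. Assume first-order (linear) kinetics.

46 h

To keep the same average steady-state level, dosing rate must scale with clearance.
CL ratio = 49.2 / 100 = 0.4920
New interval (same dose) = 22.8 / 0.4920 = 46.34 h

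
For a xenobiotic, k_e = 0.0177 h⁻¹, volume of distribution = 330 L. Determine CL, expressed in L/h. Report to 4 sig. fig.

CL = k × Vd = 0.0177 × 330 = 5.841 L/h

5.841 L/h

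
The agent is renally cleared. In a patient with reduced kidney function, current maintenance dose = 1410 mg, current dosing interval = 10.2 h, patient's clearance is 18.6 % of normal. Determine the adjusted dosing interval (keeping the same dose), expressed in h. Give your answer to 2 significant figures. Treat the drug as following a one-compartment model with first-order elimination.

55 h

To keep the same average steady-state level, dosing rate must scale with clearance.
CL ratio = 18.6 / 100 = 0.1860
New interval (same dose) = 10.2 / 0.1860 = 54.84 h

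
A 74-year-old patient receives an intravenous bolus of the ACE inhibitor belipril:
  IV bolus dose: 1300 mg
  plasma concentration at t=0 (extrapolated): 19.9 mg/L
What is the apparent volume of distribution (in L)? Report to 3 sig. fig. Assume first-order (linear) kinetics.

65.3 L

Vd = Dose / C₀ = 1300 / 19.9 = 65.33 L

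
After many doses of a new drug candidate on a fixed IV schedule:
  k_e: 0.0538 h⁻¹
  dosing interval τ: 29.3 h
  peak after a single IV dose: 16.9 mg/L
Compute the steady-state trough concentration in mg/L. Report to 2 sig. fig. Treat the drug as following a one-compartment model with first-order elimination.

e^(−kτ) = e^(−0.05380 × 29.3) = 0.2067
Accumulation ratio R = 1 / (1 − e^(−kτ)) = 1 / (1 − 0.2067) = 1.261
Steady-state trough = C₀ × R × e^(−kτ) = 16.9 × 1.261 × 0.2067 = 4.405 mg/L

4.4 mg/L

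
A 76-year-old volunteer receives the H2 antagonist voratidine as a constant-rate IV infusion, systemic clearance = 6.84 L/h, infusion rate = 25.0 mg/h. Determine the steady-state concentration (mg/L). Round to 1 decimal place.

3.7 mg/L

At steady state Css = R₀ / CL = 25.0 / 6.840 = 3.655 mg/L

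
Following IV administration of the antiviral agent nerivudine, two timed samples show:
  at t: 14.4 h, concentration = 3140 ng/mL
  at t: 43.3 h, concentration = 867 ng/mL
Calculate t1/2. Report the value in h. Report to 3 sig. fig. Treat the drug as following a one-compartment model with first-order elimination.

k = ln(C₁/C₂) / (t₂ − t₁) = ln(3140/867) / (43.3 − 14.4)
  = 1.287 / 28.90 = 0.04453 h⁻¹
t½ = ln2 / k = 0.693147 / 0.04453 = 15.57 h

15.6 h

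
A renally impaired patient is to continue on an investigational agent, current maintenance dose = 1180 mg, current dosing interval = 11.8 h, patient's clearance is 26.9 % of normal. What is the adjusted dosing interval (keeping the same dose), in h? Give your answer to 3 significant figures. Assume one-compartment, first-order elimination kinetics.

To keep the same average steady-state level, dosing rate must scale with clearance.
CL ratio = 26.9 / 100 = 0.2690
New interval (same dose) = 11.8 / 0.2690 = 43.87 h

43.9 h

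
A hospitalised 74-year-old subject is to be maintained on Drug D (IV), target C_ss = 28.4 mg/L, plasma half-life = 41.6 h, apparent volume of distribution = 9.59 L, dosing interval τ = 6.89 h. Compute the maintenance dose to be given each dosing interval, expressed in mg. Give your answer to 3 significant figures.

k = ln2 / t½ = 0.693147 / 41.6 = 0.01666 h⁻¹
CL = k × Vd = 0.01666 × 9.59 = 0.1598 L/h
At steady state, Dose/τ = Css × CL.
Dose = Css × CL × τ = 28.4 × 0.1598 × 6.89 = 31.27 mg

31.3 mg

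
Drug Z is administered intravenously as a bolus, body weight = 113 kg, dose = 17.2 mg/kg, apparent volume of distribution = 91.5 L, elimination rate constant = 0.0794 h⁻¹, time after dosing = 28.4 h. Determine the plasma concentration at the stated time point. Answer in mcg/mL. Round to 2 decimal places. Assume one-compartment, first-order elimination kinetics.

Total dose = 17.2 × 113 = 1944 mg
C₀ = Dose / Vd = 1944 / 91.5 = 21.25 mg/L
C = C₀ · e^(−k·t) = 21.25 × e^(−0.07940 × 28.4)
  = 21.25 × 0.1049 = 2.229 mg/L
(2.229 mg/L = 2.229 mcg/mL)

2.23 mcg/mL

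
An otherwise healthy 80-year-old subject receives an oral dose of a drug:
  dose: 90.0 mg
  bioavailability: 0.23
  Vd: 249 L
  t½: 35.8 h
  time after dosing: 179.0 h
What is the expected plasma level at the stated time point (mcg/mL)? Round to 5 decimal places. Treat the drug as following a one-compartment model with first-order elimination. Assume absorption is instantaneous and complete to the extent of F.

0.00260 mcg/mL

Amount reaching circulation = F × Dose = 0.23 × 90.00 = 20.70 mg
C₀ = F·Dose / Vd = 20.70 / 249 = 0.08313 mg/L
k = ln2 / t½ = 0.693147 / 35.8 = 0.01936 h⁻¹
t / t½ = 179.0 / 35.8 = 5 half-lives
C = C₀ × (1/2)^5 = 0.08313 × 0.03125 = 0.002598 mg/L
(0.002598 mg/L = 0.002598 mcg/mL)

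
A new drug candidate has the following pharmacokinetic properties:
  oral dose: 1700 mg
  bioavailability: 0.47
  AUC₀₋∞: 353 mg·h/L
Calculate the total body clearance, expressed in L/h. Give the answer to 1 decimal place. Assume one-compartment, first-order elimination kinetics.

CL = F·Dose / AUC = 0.47 × 1700 / 353 = 2.263 L/h

2.3 L/h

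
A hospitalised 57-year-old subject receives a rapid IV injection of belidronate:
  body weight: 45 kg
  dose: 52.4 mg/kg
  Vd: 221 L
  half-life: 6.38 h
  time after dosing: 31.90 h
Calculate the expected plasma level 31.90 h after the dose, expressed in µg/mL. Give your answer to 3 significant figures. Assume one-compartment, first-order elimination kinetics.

0.333 µg/mL

Total dose = 52.4 × 45 = 2358 mg
C₀ = Dose / Vd = 2358 / 221 = 10.67 mg/L
k = ln2 / t½ = 0.693147 / 6.38 = 0.1086 h⁻¹
t / t½ = 31.90 / 6.38 = 5 half-lives
C = C₀ × (1/2)^5 = 10.67 × 0.03125 = 0.3334 mg/L
(0.3334 mg/L = 0.3334 µg/mL)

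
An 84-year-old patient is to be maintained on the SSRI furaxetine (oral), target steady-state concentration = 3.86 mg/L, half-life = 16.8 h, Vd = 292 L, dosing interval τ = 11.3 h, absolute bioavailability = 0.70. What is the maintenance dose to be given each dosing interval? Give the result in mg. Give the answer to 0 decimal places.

k = ln2 / t½ = 0.693147 / 16.8 = 0.04126 h⁻¹
CL = k × Vd = 0.04126 × 292 = 12.05 L/h
At steady state, F × (Dose/τ) = Css × CL.
Dose = Css × CL × τ / F = 3.86 × 12.05 × 11.3 / 0.70 = 750.9 mg

751 mg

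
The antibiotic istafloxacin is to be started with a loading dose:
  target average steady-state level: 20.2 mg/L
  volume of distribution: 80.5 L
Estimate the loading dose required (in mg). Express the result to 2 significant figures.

1600 mg

LD = Css × Vd = 20.2 × 80.5 = 1626 mg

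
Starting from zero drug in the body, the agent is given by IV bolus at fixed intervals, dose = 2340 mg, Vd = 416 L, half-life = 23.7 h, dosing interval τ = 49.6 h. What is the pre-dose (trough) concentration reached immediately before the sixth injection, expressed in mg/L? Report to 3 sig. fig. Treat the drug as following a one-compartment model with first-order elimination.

1.72 mg/L

C₀ per dose = Dose / Vd = 2340 / 416 = 5.625 mg/L
k = ln2 / t½ = 0.693147 / 23.7 = 0.02925 h⁻¹
Fraction remaining after one interval: r = e^(−kτ) = e^(−0.02925 × 49.6) = 0.2344
Before dose 6, 5 doses have been given (aged 1τ, 2τ, 3τ, 4τ, 5τ).
C_trough = C₀ × (r + r² + … + r^5) = C₀ × r(1−r^5)/(1−r)
        = 5.625 × 0.2344 × (1 − 0.0007076) / (1 − 0.2344) = 1.721 mg/L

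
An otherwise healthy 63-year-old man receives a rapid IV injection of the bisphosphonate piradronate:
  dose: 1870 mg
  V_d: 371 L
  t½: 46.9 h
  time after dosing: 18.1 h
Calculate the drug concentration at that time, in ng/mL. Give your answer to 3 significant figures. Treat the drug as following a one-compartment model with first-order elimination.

3860 ng/mL

C₀ = Dose / Vd = 1870 / 371 = 5.040 mg/L
k = ln2 / t½ = 0.693147 / 46.9 = 0.01478 h⁻¹
C = C₀ · e^(−k·t) = 5.040 × e^(−0.01478 × 18.1)
  = 5.040 × 0.7653 = 3.857 mg/L
Convert: 3.857 mg/L × 1000 = 3857 ng/mL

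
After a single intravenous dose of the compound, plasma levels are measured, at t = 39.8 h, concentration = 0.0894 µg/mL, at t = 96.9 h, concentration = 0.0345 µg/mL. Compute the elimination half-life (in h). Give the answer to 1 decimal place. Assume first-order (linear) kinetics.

41.6 h

k = ln(C₁/C₂) / (t₂ − t₁) = ln(0.0894/0.0345) / (96.9 − 39.8)
  = 0.9522 / 57.10 = 0.01668 h⁻¹
t½ = ln2 / k = 0.693147 / 0.01668 = 41.56 h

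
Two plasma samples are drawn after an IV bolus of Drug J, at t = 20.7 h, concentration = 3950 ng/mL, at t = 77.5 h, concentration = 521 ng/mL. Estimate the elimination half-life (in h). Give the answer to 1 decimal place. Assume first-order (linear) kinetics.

k = ln(C₁/C₂) / (t₂ − t₁) = ln(3950/521) / (77.5 − 20.7)
  = 2.026 / 56.80 = 0.03567 h⁻¹
t½ = ln2 / k = 0.693147 / 0.03567 = 19.43 h

19.4 h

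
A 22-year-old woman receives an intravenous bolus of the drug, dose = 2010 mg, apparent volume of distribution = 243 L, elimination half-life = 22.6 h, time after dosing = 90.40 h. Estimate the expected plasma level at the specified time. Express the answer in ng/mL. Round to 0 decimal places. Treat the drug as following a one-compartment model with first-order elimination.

517 ng/mL

C₀ = Dose / Vd = 2010 / 243 = 8.272 mg/L
k = ln2 / t½ = 0.693147 / 22.6 = 0.03067 h⁻¹
t / t½ = 90.40 / 22.6 = 4 half-lives
C = C₀ × (1/2)^4 = 8.272 × 0.06250 = 0.5170 mg/L
Convert: 0.5170 mg/L × 1000 = 517.0 ng/mL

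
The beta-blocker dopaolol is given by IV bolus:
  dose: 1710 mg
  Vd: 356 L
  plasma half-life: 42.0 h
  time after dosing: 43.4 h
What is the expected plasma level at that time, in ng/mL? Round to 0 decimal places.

2347 ng/mL

C₀ = Dose / Vd = 1710 / 356 = 4.803 mg/L
k = ln2 / t½ = 0.693147 / 42.0 = 0.01650 h⁻¹
C = C₀ · e^(−k·t) = 4.803 × e^(−0.01650 × 43.4)
  = 4.803 × 0.4887 = 2.347 mg/L
Convert: 2.347 mg/L × 1000 = 2347 ng/mL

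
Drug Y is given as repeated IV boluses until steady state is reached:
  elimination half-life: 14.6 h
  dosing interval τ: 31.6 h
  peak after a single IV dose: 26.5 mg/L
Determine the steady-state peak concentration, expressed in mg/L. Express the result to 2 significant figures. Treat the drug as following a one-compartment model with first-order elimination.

k = ln2 / t½ = 0.693147 / 14.6 = 0.04748 h⁻¹
e^(−kτ) = e^(−0.04748 × 31.6) = 0.2230
Accumulation ratio R = 1 / (1 − e^(−kτ)) = 1 / (1 − 0.2230) = 1.287
Steady-state peak = C₀ × R = 26.5 × 1.287 = 34.11 mg/L

34 mg/L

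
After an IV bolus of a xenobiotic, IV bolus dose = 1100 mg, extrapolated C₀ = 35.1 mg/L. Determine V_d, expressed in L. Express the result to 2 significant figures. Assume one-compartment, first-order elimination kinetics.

31 L

Vd = Dose / C₀ = 1100 / 35.1 = 31.34 L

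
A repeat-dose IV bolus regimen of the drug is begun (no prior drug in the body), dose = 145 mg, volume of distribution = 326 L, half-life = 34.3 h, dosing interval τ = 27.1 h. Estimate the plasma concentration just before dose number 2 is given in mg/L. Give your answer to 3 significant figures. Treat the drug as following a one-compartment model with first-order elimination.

C₀ per dose = Dose / Vd = 145 / 326 = 0.4448 mg/L
k = ln2 / t½ = 0.693147 / 34.3 = 0.02021 h⁻¹
Fraction remaining after one interval: r = e^(−kτ) = e^(−0.02021 × 27.1) = 0.5783
Before dose 2, 1 dose has been given (aged 1τ).
C_trough = C₀ × r = 0.4448 × 0.5783 = 0.2572 mg/L

0.257 mg/L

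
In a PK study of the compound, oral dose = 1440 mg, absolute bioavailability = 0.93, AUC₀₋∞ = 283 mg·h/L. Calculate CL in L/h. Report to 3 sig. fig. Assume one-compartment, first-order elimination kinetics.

4.73 L/h

CL = F·Dose / AUC = 0.93 × 1440 / 283 = 4.732 L/h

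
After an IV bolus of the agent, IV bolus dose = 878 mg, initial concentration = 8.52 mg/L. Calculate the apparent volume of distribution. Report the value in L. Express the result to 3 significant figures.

103 L

Vd = Dose / C₀ = 878.0 / 8.52 = 103.1 L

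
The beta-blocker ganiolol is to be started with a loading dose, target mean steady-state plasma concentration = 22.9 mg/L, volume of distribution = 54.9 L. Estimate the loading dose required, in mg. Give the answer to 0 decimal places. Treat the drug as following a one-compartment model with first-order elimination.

LD = Css × Vd = 22.9 × 54.9 = 1257 mg

1257 mg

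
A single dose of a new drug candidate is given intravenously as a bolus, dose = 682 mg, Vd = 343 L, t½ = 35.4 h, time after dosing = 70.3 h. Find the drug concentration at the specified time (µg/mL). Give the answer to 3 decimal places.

0.502 µg/mL

C₀ = Dose / Vd = 682.0 / 343 = 1.988 mg/L
k = ln2 / t½ = 0.693147 / 35.4 = 0.01958 h⁻¹
C = C₀ · e^(−k·t) = 1.988 × e^(−0.01958 × 70.3)
  = 1.988 × 0.2525 = 0.5020 mg/L
(0.5020 mg/L = 0.5020 µg/mL)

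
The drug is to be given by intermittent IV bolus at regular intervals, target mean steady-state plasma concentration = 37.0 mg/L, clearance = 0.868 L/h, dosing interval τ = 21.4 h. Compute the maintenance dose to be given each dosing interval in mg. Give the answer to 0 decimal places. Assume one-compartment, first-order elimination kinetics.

At steady state, Dose/τ = Css × CL.
Dose = Css × CL × τ = 37.0 × 0.8680 × 21.4 = 687.3 mg

687 mg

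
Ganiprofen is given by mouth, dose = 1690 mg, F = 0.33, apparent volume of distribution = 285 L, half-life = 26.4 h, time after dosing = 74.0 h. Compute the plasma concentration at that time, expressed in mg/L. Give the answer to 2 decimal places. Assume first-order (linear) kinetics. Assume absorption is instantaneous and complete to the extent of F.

0.28 mg/L

Amount reaching circulation = F × Dose = 0.33 × 1690 = 557.7 mg
C₀ = F·Dose / Vd = 557.7 / 285 = 1.957 mg/L
k = ln2 / t½ = 0.693147 / 26.4 = 0.02626 h⁻¹
C = C₀ · e^(−k·t) = 1.957 × e^(−0.02626 × 74.0)
  = 1.957 × 0.1432 = 0.2802 mg/L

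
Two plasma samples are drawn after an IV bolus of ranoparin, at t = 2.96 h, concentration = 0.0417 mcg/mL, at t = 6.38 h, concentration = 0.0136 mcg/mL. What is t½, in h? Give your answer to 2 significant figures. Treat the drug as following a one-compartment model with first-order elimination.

2.1 h

k = ln(C₁/C₂) / (t₂ − t₁) = ln(0.0417/0.0136) / (6.38 − 2.96)
  = 1.120 / 3.420 = 0.3275 h⁻¹
t½ = ln2 / k = 0.693147 / 0.3275 = 2.116 h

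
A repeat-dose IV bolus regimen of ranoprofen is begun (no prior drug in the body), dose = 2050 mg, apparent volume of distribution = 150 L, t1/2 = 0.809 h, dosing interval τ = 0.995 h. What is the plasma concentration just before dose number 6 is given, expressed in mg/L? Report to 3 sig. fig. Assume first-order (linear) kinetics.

10.0 mg/L

C₀ per dose = Dose / Vd = 2050 / 150 = 13.67 mg/L
k = ln2 / t½ = 0.693147 / 0.809 = 0.8568 h⁻¹
Fraction remaining after one interval: r = e^(−kτ) = e^(−0.8568 × 0.995) = 0.4263
Before dose 6, 5 doses have been given (aged 1τ, 2τ, 3τ, 4τ, 5τ).
C_trough = C₀ × (r + r² + … + r^5) = C₀ × r(1−r^5)/(1−r)
        = 13.67 × 0.4263 × (1 − 0.01408) / (1 − 0.4263) = 10.01 mg/L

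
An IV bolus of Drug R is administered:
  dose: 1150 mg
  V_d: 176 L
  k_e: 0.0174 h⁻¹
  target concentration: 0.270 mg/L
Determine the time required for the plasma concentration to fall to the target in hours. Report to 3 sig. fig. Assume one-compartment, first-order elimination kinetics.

C₀ = Dose / Vd = 1150 / 176 = 6.534 mg/L
t = ln(C₀ / C) / k = ln(6.534 / 0.270) / 0.01740
  = ln(24.20) / 0.01740 = 3.186 / 0.01740 = 183.1 h

183 h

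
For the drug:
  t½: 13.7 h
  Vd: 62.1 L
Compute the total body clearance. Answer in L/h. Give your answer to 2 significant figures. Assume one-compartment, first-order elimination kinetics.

3.1 L/h

k = ln2 / t½ = 0.693147 / 13.7 = 0.05059 h⁻¹
CL = k × Vd = 0.05059 × 62.1 = 3.142 L/h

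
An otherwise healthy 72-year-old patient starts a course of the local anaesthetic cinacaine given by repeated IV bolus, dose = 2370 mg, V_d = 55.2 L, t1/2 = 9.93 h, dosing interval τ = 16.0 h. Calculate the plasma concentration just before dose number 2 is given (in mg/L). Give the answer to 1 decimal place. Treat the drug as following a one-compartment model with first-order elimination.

C₀ per dose = Dose / Vd = 2370 / 55.2 = 42.93 mg/L
k = ln2 / t½ = 0.693147 / 9.93 = 0.06980 h⁻¹
Fraction remaining after one interval: r = e^(−kτ) = e^(−0.06980 × 16.0) = 0.3273
Before dose 2, 1 dose has been given (aged 1τ).
C_trough = C₀ × r = 42.93 × 0.3273 = 14.05 mg/L

14.1 mg/L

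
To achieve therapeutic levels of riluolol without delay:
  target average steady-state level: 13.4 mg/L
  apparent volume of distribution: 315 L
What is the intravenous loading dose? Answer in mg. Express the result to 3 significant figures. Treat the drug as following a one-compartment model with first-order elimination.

LD = Css × Vd = 13.4 × 315 = 4221 mg

4220 mg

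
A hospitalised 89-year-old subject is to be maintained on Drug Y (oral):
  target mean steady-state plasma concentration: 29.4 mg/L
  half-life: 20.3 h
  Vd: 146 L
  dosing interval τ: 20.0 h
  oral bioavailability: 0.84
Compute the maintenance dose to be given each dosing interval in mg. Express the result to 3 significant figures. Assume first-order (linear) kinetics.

3490 mg

k = ln2 / t½ = 0.693147 / 20.3 = 0.03415 h⁻¹
CL = k × Vd = 0.03415 × 146 = 4.986 L/h
At steady state, F × (Dose/τ) = Css × CL.
Dose = Css × CL × τ / F = 29.4 × 4.986 × 20.0 / 0.84 = 3490 mg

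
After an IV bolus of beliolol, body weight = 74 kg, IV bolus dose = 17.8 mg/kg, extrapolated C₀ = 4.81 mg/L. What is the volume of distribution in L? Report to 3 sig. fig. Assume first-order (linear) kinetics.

274 L

Dose = 17.8 × 74 = 1317 mg
Vd = Dose / C₀ = 1317 / 4.81 = 273.8 L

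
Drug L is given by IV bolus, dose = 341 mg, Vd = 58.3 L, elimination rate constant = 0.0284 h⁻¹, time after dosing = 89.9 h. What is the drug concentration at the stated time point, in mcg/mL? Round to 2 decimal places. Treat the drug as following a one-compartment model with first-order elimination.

0.46 mcg/mL

C₀ = Dose / Vd = 341.0 / 58.3 = 5.849 mg/L
C = C₀ · e^(−k·t) = 5.849 × e^(−0.02840 × 89.9)
  = 5.849 × 0.07784 = 0.4553 mg/L
(0.4553 mg/L = 0.4553 mcg/mL)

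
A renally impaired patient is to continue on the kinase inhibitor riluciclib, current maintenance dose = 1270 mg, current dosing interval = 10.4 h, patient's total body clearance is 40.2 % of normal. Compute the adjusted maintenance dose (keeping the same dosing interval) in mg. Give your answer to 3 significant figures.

To keep the same average steady-state level, dosing rate must scale with clearance.
CL ratio = 40.2 / 100 = 0.4020
New dose (same interval) = 1270 × 0.4020 = 510.5 mg

511 mg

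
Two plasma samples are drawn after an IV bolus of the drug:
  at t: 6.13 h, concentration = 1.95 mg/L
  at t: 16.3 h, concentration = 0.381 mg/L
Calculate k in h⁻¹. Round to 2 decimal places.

k = ln(C₁/C₂) / (t₂ − t₁) = ln(1.95/0.381) / (16.3 − 6.13)
  = 1.633 / 10.17 = 0.1606 h⁻¹

0.16 h⁻¹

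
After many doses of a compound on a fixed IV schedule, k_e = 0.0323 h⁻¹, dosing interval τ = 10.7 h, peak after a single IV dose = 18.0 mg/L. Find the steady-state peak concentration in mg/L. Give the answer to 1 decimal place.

61.6 mg/L

e^(−kτ) = e^(−0.03230 × 10.7) = 0.7078
Accumulation ratio R = 1 / (1 − e^(−kτ)) = 1 / (1 − 0.7078) = 3.422
Steady-state peak = C₀ × R = 18.0 × 3.422 = 61.60 mg/L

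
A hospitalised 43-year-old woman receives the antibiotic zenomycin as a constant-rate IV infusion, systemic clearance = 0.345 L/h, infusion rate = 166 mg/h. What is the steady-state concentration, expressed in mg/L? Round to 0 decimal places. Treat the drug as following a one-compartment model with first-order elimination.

481 mg/L

At steady state Css = R₀ / CL = 166 / 0.3450 = 481.2 mg/L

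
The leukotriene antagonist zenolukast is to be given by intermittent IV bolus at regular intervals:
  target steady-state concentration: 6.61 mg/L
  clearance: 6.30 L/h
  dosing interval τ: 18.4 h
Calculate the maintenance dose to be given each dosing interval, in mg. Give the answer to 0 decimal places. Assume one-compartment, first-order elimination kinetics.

766 mg

At steady state, Dose/τ = Css × CL.
Dose = Css × CL × τ = 6.61 × 6.300 × 18.4 = 766.2 mg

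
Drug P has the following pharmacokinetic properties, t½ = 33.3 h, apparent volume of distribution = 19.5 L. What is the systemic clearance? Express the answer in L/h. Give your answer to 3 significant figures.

k = ln2 / t½ = 0.693147 / 33.3 = 0.02082 h⁻¹
CL = k × Vd = 0.02082 × 19.5 = 0.4060 L/h

0.406 L/h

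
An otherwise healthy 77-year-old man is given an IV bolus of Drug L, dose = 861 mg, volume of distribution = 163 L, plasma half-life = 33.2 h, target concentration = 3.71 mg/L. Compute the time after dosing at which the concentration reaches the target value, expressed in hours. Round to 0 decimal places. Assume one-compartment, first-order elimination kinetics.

17 h

C₀ = Dose / Vd = 861.0 / 163 = 5.282 mg/L
k = ln2 / t½ = 0.693147 / 33.2 = 0.02088 h⁻¹
t = ln(C₀ / C) / k = ln(5.282 / 3.71) / 0.02088
  = ln(1.424) / 0.02088 = 0.3535 / 0.02088 = 16.93 h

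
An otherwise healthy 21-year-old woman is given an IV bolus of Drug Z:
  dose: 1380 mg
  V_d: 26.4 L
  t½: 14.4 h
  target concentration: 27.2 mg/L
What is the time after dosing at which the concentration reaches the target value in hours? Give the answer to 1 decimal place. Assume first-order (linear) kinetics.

13.6 h

C₀ = Dose / Vd = 1380 / 26.4 = 52.27 mg/L
k = ln2 / t½ = 0.693147 / 14.4 = 0.04814 h⁻¹
t = ln(C₀ / C) / k = ln(52.27 / 27.2) / 0.04814
  = ln(1.922) / 0.04814 = 0.6534 / 0.04814 = 13.57 h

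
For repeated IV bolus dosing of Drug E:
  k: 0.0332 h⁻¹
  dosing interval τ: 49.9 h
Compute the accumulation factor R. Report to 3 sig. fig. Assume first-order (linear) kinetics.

e^(−kτ) = e^(−0.03320 × 49.9) = 0.1908
Accumulation ratio R = 1 / (1 − e^(−kτ)) = 1 / (1 − 0.1908) = 1.236

1.24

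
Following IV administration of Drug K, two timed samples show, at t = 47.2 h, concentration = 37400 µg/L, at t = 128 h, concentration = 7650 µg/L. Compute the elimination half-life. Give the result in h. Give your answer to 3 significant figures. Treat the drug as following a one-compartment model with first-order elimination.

35.3 h

k = ln(C₁/C₂) / (t₂ − t₁) = ln(37400/7650) / (128 − 47.2)
  = 1.587 / 80.80 = 0.01964 h⁻¹
t½ = ln2 / k = 0.693147 / 0.01964 = 35.29 h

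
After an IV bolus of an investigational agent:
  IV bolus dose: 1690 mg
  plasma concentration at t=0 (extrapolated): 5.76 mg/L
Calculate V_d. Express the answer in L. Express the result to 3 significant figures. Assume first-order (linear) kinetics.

293 L

Vd = Dose / C₀ = 1690 / 5.76 = 293.4 L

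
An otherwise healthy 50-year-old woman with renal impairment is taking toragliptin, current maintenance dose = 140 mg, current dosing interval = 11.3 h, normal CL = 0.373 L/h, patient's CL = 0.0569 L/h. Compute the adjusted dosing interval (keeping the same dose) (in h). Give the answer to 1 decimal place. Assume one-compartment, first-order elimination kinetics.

To keep the same average steady-state level, dosing rate must scale with clearance.
CL ratio = 0.0569 / 0.373 = 0.1525
New interval (same dose) = 11.3 / 0.1525 = 74.10 h

74.1 h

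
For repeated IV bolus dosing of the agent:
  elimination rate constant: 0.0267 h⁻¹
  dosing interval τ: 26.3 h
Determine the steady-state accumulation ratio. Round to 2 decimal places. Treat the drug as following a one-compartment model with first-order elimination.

1.98

e^(−kτ) = e^(−0.02670 × 26.3) = 0.4955
Accumulation ratio R = 1 / (1 − e^(−kτ)) = 1 / (1 − 0.4955) = 1.982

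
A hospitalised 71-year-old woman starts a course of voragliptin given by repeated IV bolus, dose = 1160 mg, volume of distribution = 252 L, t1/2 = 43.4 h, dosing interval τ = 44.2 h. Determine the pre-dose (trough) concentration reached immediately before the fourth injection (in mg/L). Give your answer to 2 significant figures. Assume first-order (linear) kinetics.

C₀ per dose = Dose / Vd = 1160 / 252 = 4.603 mg/L
k = ln2 / t½ = 0.693147 / 43.4 = 0.01597 h⁻¹
Fraction remaining after one interval: r = e^(−kτ) = e^(−0.01597 × 44.2) = 0.4937
Before dose 4, 3 doses have been given (aged 1τ, 2τ, 3τ).
C_trough = C₀ × (r + r² + … + r^3) = C₀ × r(1−r^3)/(1−r)
        = 4.603 × 0.4937 × (1 − 0.1203) / (1 − 0.4937) = 3.948 mg/L

3.9 mg/L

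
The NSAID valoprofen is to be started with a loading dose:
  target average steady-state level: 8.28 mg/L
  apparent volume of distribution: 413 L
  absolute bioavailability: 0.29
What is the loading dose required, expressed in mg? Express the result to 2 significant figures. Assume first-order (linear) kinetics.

LD = Css × Vd / F = 8.28 × 413 / 0.29 = 11790 mg

12000 mg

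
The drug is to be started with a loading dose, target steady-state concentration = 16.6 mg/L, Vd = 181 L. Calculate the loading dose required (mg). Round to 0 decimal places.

LD = Css × Vd = 16.6 × 181 = 3005 mg

3005 mg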